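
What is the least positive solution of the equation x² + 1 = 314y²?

We need x² = 314y² - 1. Try successive y:
y = 1: x² = 314·1² - 1 = 313, not a perfect square
y = 2: x² = 314·2² - 1 = 1255, not a perfect square
y = 3: x² = 314·3² - 1 = 2825, not a perfect square
...
y = 25: x² = 314·25² - 1 = 196249 = 443² ✓
Check: 443² - 314·25² = 196249 - 196250 = -1 ✓

x = 443, y = 25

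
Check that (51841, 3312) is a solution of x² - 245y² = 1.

Compute x² = 51841² = 2687489281
Compute 245y² = 245·3312² = 245·10969344 = 2687489280
x² - 245y² = 2687489281 - 2687489280 = 1
Since this equals 1, (51841, 3312) is a solution.

Yes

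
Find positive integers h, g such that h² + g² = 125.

Search for h with 125 - h² a perfect square.
h = 2: 125 - 2² = 125 - 4 = 121 = 11² ✓
So h = 2, g = 11.

h = 2, g = 11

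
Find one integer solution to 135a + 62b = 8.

Step 1: Check solvability.
gcd(135, 62) = 1
Since 1 divides 8, solutions exist.

Step 2: Apply extended Euclidean algorithm to find gcd.
We find integers such that 135*x0 + 62*y0 = 1

Step 3: Scale the particular solution.
Multiply by 8/1 = 8:
a = 136, b = -296

Step 4: Verify.
135*(136) + 62*(-296) = 8 = 8 ✓

a = 136, b = -296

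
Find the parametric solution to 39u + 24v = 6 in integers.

Step 1: Compute gcd(39, 24) = 3.
Since 3 divides 6, solutions exist.

Step 2: Find a particular solution using extended Euclidean algorithm.
We get u₀ = -6, v₀ = 10.
Check: 39*-6 + 24*10 = 6 = 6 ✓

Step 3: Write the general solution.
u = -6 + (24/3)t = -6 + 8t
v = 10 - (39/3)t = 10 - 13t
for any integer t.

u = -6 + 8t, v = 10 - 13t for integer t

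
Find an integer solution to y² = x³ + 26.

Try small integer x values and check whether x³ + 26 is a perfect square.
x = -1: x³ + 26 = -1³ + 26 = -1 + 26 = 25
Is 25 a perfect square? 5² = 25 ✓
So (x, y) = (-1, 5) is a solution.

x = -1, y = 5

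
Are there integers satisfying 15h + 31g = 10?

Step 1: Compute gcd(15, 31).
gcd(15, 31) = 1

Step 2: Check divisibility.
Does 1 divide 10? 10 = 1 x 10, so yes.

By the theorem on linear Diophantine equations, 15h + 31g = 10 has integer solutions if and only if gcd(15, 31) divides 10. Since 1 | 10, solutions exist.

Yes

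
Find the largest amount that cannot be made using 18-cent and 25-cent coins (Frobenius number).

For two coprime denominations a and b, the Frobenius number (largest value not representable as a non-negative combination) is ab - a - b.
Here gcd(18, 25) = 1, so they are coprime.
F(18, 25) = 18·25 - 18 - 25 = 450 - 43 = 407

407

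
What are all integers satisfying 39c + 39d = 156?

Step 1: Compute gcd(39, 39) = 39.
Since 39 divides 156, solutions exist.

Step 2: Find a particular solution using extended Euclidean algorithm.
We get c₀ = 0, d₀ = 4.
Check: 39*0 + 39*4 = 156 = 156 ✓

Step 3: Write the general solution.
c = 0 + (39/39)t = 0 + 1t
d = 4 - (39/39)t = 4 - 1t
for any integer t.

c = 0 + 1t, d = 4 - 1t for integer t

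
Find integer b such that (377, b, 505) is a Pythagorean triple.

b² = c² - a² = 505² - 377² = 255025 - 142129 = 112896
b = sqrt(112896) = 336

336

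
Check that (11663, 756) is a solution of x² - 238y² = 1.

Compute x² = 11663² = 136025569
Compute 238y² = 238·756² = 238·571536 = 136025568
x² - 238y² = 136025569 - 136025568 = 1
Since this equals 1, (11663, 756) is a solution.

Yes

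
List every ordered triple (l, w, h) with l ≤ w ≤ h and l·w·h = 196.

Iterate l from 1 to ⌊196^(1/3)⌋. For each l dividing 196, iterate w ≥ l with w dividing 196/l, and set h = 196/(l·w).
Triples found (8): (1×1×196), (1×2×98), (1×4×49), (1×7×28), (1×14×14), (2×2×49), (2×7×14), (4×7×7)

(1×1×196), (1×2×98), (1×4×49), (1×7×28), (1×14×14), (2×2×49), (2×7×14), (4×7×7)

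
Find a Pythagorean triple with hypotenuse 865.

We need a² + b² = 865² = 748225.
Trying: 703² + 504² = 494209 + 254016 = 748225 ✓

(703, 504, 865)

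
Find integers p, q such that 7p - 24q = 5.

Step 1: Check solvability.
gcd(7, 24) = 1
Since 1 divides 5, solutions exist.

Step 2: Apply extended Euclidean algorithm to find gcd.
We find integers such that 7*x0 + 24*y0 = 1

Step 3: Scale the particular solution.
Multiply by 5/1 = 5:
p = 35, q = 10

Step 4: Verify.
7*(35) - 24*(10) = 5 = 5 ✓

p = 35, q = 10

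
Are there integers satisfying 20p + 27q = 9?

Step 1: Compute gcd(20, 27).
gcd(20, 27) = 1

Step 2: Check divisibility.
Does 1 divide 9? 9 = 1 x 9, so yes.

By the theorem on linear Diophantine equations, 20p + 27q = 9 has integer solutions if and only if gcd(20, 27) divides 9. Since 1 | 9, solutions exist.

Yes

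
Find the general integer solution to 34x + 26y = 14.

Step 1: Compute gcd(34, 26) = 2.
Since 2 divides 14, solutions exist.

Step 2: Find a particular solution using extended Euclidean algorithm.
We get x₀ = -21, y₀ = 28.
Check: 34*-21 + 26*28 = 14 = 14 ✓

Step 3: Write the general solution.
x = -21 + (26/2)t = -21 + 13t
y = 28 - (34/2)t = 28 - 17t
for any integer t.

x = -21 + 13t, y = 28 - 17t for integer t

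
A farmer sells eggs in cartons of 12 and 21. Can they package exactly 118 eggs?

We need non-negative a, b with 12a + 21b = 118.
gcd(12, 21) = 3, and 3 does not divide 118.
No integer solutions exist.

No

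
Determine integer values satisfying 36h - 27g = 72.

Step 1: Check solvability.
gcd(36, 27) = 9
Since 9 divides 72, solutions exist.

Step 2: Apply extended Euclidean algorithm to find gcd.
We find integers such that 36*x0 + 27*y0 = 9

Step 3: Scale the particular solution.
Multiply by 72/9 = 8:
h = 8, g = 8

Step 4: Verify.
36*(8) - 27*(8) = 72 = 72 ✓

h = 8, g = 8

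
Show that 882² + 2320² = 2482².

Compute a² + b² = 882² + 2320² = 777924 + 5382400 = 6160324
Compute c² = 2482² = 6160324
Since 6160324 = 6160324, confirmed.

Yes, it is a Pythagorean triple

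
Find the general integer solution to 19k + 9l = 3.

Step 1: Compute gcd(19, 9) = 1.
Since 1 divides 3, solutions exist.

Step 2: Find a particular solution using extended Euclidean algorithm.
We get k₀ = 3, l₀ = -6.
Check: 19*3 + 9*-6 = 3 = 3 ✓

Step 3: Write the general solution.
k = 3 + (9/1)t = 3 + 9t
l = -6 - (19/1)t = -6 - 19t
for any integer t.

k = 3 + 9t, l = -6 - 19t for integer t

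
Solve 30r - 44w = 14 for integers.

Step 1: Check solvability.
gcd(30, 44) = 2
Since 2 divides 14, solutions exist.

Step 2: Apply extended Euclidean algorithm to find gcd.
We find integers such that 30*x0 + 44*y0 = 2

Step 3: Scale the particular solution.
Multiply by 14/2 = 7:
r = 21, w = 14

Step 4: Verify.
30*(21) - 44*(14) = 14 = 14 ✓

r = 21, w = 14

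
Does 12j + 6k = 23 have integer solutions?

Step 1: Compute gcd(12, 6).
gcd(12, 6) = 6

Step 2: Check divisibility.
Does 6 divide 23? 23 = 6 x 3 + 5, so no.

By the theorem on linear Diophantine equations, 12j + 6k = 23 has integer solutions if and only if gcd(12, 6) divides 23. Since 6 does not divide 23, no solutions exist.

No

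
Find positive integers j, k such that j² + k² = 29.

Search for j with 29 - j² a perfect square.
j = 2: 29 - 2² = 29 - 4 = 25 = 5² ✓
So j = 2, k = 5.

j = 2, k = 5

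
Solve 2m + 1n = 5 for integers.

Step 1: Check solvability.
gcd(2, 1) = 1
Since 1 divides 5, solutions exist.

Step 2: Apply extended Euclidean algorithm to find gcd.
We find integers such that 2*x0 + 1*y0 = 1

Step 3: Scale the particular solution.
Multiply by 5/1 = 5:
m = 0, n = 5

Step 4: Verify.
2*(0) + 1*(5) = 5 = 5 ✓

m = 0, n = 5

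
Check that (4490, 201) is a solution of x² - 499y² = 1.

Compute x² = 4490² = 20160100
Compute 499y² = 499·201² = 499·40401 = 20160099
x² - 499y² = 20160100 - 20160099 = 1
Since this equals 1, (4490, 201) is a solution.

Yes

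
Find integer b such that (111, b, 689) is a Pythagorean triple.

b² = c² - a² = 689² - 111² = 474721 - 12321 = 462400
b = sqrt(462400) = 680

680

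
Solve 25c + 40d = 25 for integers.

Step 1: Check solvability.
gcd(25, 40) = 5
Since 5 divides 25, solutions exist.

Step 2: Apply extended Euclidean algorithm to find gcd.
We find integers such that 25*x0 + 40*y0 = 5

Step 3: Scale the particular solution.
Multiply by 25/5 = 5:
c = -15, d = 10

Step 4: Verify.
25*(-15) + 40*(10) = 25 = 25 ✓

c = -15, d = 10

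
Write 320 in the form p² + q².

We need to find integers p, q > 0 such that p² + q² = 320.
Trying p = 8: q² = 320 - 8² = 320 - 64 = 256
q = 16
Check: 8² + 16² = 64 + 256 = 320 ✓

320 = 8² + 16²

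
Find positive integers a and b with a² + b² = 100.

We need to find integers a, b > 0 such that a² + b² = 100.
Trying a = 6: b² = 100 - 6² = 100 - 36 = 64
b = 8
Check: 6² + 8² = 36 + 64 = 100 ✓

100 = 6² + 8²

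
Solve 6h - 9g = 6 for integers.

Step 1: Check solvability.
gcd(6, 9) = 3
Since 3 divides 6, solutions exist.

Step 2: Apply extended Euclidean algorithm to find gcd.
We find integers such that 6*x0 + 9*y0 = 3

Step 3: Scale the particular solution.
Multiply by 6/3 = 2:
h = -2, g = -2

Step 4: Verify.
6*(-2) - 9*(-2) = 6 = 6 ✓

h = -2, g = -2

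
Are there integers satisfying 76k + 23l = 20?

Step 1: Compute gcd(76, 23).
gcd(76, 23) = 1

Step 2: Check divisibility.
Does 1 divide 20? 20 = 1 x 20, so yes.

By the theorem on linear Diophantine equations, 76k + 23l = 20 has integer solutions if and only if gcd(76, 23) divides 20. Since 1 | 20, solutions exist.

Yes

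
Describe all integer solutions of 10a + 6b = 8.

Step 1: Compute gcd(10, 6) = 2.
Since 2 divides 8, solutions exist.

Step 2: Find a particular solution using extended Euclidean algorithm.
We get a₀ = -4, b₀ = 8.
Check: 10*-4 + 6*8 = 8 = 8 ✓

Step 3: Write the general solution.
a = -4 + (6/2)t = -4 + 3t
b = 8 - (10/2)t = 8 - 5t
for any integer t.

a = -4 + 3t, b = 8 - 5t for integer t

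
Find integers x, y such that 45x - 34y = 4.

Step 1: Check solvability.
gcd(45, 34) = 1
Since 1 divides 4, solutions exist.

Step 2: Apply extended Euclidean algorithm to find gcd.
We find integers such that 45*x0 + 34*y0 = 1

Step 3: Scale the particular solution.
Multiply by 4/1 = 4:
x = -12, y = -16

Step 4: Verify.
45*(-12) - 34*(-16) = 4 = 4 ✓

x = -12, y = -16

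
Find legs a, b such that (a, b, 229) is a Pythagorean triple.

We need a² + b² = 229² = 52441.
Trying: 221² + 60² = 48841 + 3600 = 52441 ✓

(221, 60, 229)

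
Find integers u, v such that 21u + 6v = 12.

Step 1: Check solvability.
gcd(21, 6) = 3
Since 3 divides 12, solutions exist.

Step 2: Apply extended Euclidean algorithm to find gcd.
We find integers such that 21*x0 + 6*y0 = 3

Step 3: Scale the particular solution.
Multiply by 12/3 = 4:
u = 4, v = -12

Step 4: Verify.
21*(4) + 6*(-12) = 12 = 12 ✓

u = 4, v = -12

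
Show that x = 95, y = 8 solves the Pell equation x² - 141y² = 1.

Compute x² = 95² = 9025
Compute 141y² = 141·8² = 141·64 = 9024
x² - 141y² = 9025 - 9024 = 1
Since this equals 1, (95, 8) is a solution.

Yes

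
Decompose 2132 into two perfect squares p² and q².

We need to find integers p, q > 0 such that p² + q² = 2132.
Trying p = 4: q² = 2132 - 4² = 2132 - 16 = 2116
q = 46
Check: 4² + 46² = 16 + 2116 = 2132 ✓

2132 = 4² + 46²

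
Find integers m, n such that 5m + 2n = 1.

Step 1: Check solvability.
gcd(5, 2) = 1
Since 1 divides 1, solutions exist.

Step 2: Apply extended Euclidean algorithm to find gcd.
We find integers such that 5*x0 + 2*y0 = 1

Step 3: Scale the particular solution.
Multiply by 1/1 = 1:
m = 1, n = -2

Step 4: Verify.
5*(1) + 2*(-2) = 1 = 1 ✓

m = 1, n = -2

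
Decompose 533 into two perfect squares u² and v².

We need to find integers u, v > 0 such that u² + v² = 533.
Trying u = 2: v² = 533 - 2² = 533 - 4 = 529
v = 23
Check: 2² + 23² = 4 + 529 = 533 ✓

533 = 2² + 23²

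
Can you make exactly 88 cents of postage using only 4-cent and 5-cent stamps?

We need non-negative x, y with 4x + 5y = 88.
gcd(4, 5) = 1 divides 88, so integer solutions exist.
Search for a non-negative one: x = 2 gives 5y = 88 - 8 = 80, so y = 16.
Check: 4·2 + 5·16 = 88 ✓

Yes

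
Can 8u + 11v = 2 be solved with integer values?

Step 1: Compute gcd(8, 11).
gcd(8, 11) = 1

Step 2: Check divisibility.
Does 1 divide 2? 2 = 1 x 2, so yes.

By the theorem on linear Diophantine equations, 8u + 11v = 2 has integer solutions if and only if gcd(8, 11) divides 2. Since 1 | 2, solutions exist.

Yes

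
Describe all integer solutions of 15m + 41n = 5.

Step 1: Compute gcd(15, 41) = 1.
Since 1 divides 5, solutions exist.

Step 2: Find a particular solution using extended Euclidean algorithm.
We get m₀ = 55, n₀ = -20.
Check: 15*55 + 41*-20 = 5 = 5 ✓

Step 3: Write the general solution.
m = 55 + (41/1)t = 55 + 41t
n = -20 - (15/1)t = -20 - 15t
for any integer t.

m = 55 + 41t, n = -20 - 15t for integer t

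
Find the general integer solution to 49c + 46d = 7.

Step 1: Compute gcd(49, 46) = 1.
Since 1 divides 7, solutions exist.

Step 2: Find a particular solution using extended Euclidean algorithm.
We get c₀ = -105, d₀ = 112.
Check: 49*-105 + 46*112 = 7 = 7 ✓

Step 3: Write the general solution.
c = -105 + (46/1)t = -105 + 46t
d = 112 - (49/1)t = 112 - 49t
for any integer t.

c = -105 + 46t, d = 112 - 49t for integer t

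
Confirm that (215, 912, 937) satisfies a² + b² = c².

Compute a² + b² = 215² + 912² = 46225 + 831744 = 877969
Compute c² = 937² = 877969
Since 877969 = 877969, confirmed.

Yes, it is a Pythagorean triple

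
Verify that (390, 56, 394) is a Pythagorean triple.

Compute a² + b² = 390² + 56² = 152100 + 3136 = 155236
Compute c² = 394² = 155236
Since 155236 = 155236, confirmed.

Yes, it is a Pythagorean triple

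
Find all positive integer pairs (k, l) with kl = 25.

The positive divisors of 25 are: 1, 5, 25.
Each divisor d gives the pair (d, 25/d):
(1, 25), (5, 5), (25, 1)

(1, 25), (5, 5), (25, 1)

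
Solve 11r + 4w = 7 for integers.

Step 1: Check solvability.
gcd(11, 4) = 1
Since 1 divides 7, solutions exist.

Step 2: Apply extended Euclidean algorithm to find gcd.
We find integers such that 11*x0 + 4*y0 = 1

Step 3: Scale the particular solution.
Multiply by 7/1 = 7:
r = -7, w = 21

Step 4: Verify.
11*(-7) + 4*(21) = 7 = 7 ✓

r = -7, w = 21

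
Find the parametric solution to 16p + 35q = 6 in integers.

Step 1: Compute gcd(16, 35) = 1.
Since 1 divides 6, solutions exist.

Step 2: Find a particular solution using extended Euclidean algorithm.
We get p₀ = 66, q₀ = -30.
Check: 16*66 + 35*-30 = 6 = 6 ✓

Step 3: Write the general solution.
p = 66 + (35/1)t = 66 + 35t
q = -30 - (16/1)t = -30 - 16t
for any integer t.

p = 66 + 35t, q = -30 - 16t for integer t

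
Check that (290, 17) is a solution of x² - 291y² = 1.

Compute x² = 290² = 84100
Compute 291y² = 291·17² = 291·289 = 84099
x² - 291y² = 84100 - 84099 = 1
Since this equals 1, (290, 17) is a solution.

Yes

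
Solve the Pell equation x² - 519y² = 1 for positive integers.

We seek the smallest positive integers (x, y) with x² - 519y² = 1, i.e., x² = 519y² + 1.
Try successive y values:
y = 1: x² = 519·1² + 1 = 520, not a perfect square
y = 2: x² = 519·2² + 1 = 2077, not a perfect square
y = 3: x² = 519·3² + 1 = 4672, not a perfect square
... continuing the search (or via continued fractions) ...
y = 651925: x² = 519·651925² + 1 = 220578220719376, x = 14851876 ✓

Verify: 14851876² - 519·651925² = 220578220719376 - 220578220719375 = 1 ✓

x = 14851876, y = 651925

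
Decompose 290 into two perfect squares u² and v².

We need to find integers u, v > 0 such that u² + v² = 290.
Trying u = 1: v² = 290 - 1² = 290 - 1 = 289
v = 17
Check: 1² + 17² = 1 + 289 = 290 ✓

290 = 1² + 17²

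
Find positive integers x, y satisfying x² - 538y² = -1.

We need x² = 538y² - 1. Try successive y:
y = 1: x² = 538·1² - 1 = 537, not a perfect square
y = 2: x² = 538·2² - 1 = 2151, not a perfect square
y = 3: x² = 538·3² - 1 = 4841, not a perfect square
...
y = 2977: x² = 538·2977² - 1 = 4768040601 = 69051² ✓
Check: 69051² - 538·2977² = 4768040601 - 4768040602 = -1 ✓

x = 69051, y = 2977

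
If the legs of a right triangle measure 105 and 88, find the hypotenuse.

c² = a² + b² = 105² + 88² = 11025 + 7744 = 18769
c = 137

137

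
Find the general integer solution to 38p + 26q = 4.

Step 1: Compute gcd(38, 26) = 2.
Since 2 divides 4, solutions exist.

Step 2: Find a particular solution using extended Euclidean algorithm.
We get p₀ = -4, q₀ = 6.
Check: 38*-4 + 26*6 = 4 = 4 ✓

Step 3: Write the general solution.
p = -4 + (26/2)t = -4 + 13t
q = 6 - (38/2)t = 6 - 19t
for any integer t.

p = -4 + 13t, q = 6 - 19t for integer t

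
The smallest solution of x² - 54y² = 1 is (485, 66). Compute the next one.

Solutions to x² - Dy² = 1 are generated by powers of (x₀ + y₀√D).
The next solution satisfies x₁ + y₁√54 = (x₀ + y₀√54)², giving:
x₁ = x₀² + 54y₀² = 485² + 54·66² = 235225 + 235224 = 470449
y₁ = 2x₀y₀ = 2·485·66 = 64020

Verify: 470449² - 54·64020² = 221322261601 - 221322261600 = 1 ✓

x = 470449, y = 64020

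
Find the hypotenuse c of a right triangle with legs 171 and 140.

c² = a² + b² = 171² + 140² = 29241 + 19600 = 48841
c = 221

221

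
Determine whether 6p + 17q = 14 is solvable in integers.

Step 1: Compute gcd(6, 17).
gcd(6, 17) = 1

Step 2: Check divisibility.
Does 1 divide 14? 14 = 1 x 14, so yes.

By the theorem on linear Diophantine equations, 6p + 17q = 14 has integer solutions if and only if gcd(6, 17) divides 14. Since 1 | 14, solutions exist.

Yes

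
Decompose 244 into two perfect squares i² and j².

We need to find integers i, j > 0 such that i² + j² = 244.
Trying i = 10: j² = 244 - 10² = 244 - 100 = 144
j = 12
Check: 10² + 12² = 100 + 144 = 244 ✓

244 = 10² + 12²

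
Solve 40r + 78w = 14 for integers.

Step 1: Check solvability.
gcd(40, 78) = 2
Since 2 divides 14, solutions exist.

Step 2: Apply extended Euclidean algorithm to find gcd.
We find integers such that 40*x0 + 78*y0 = 2

Step 3: Scale the particular solution.
Multiply by 14/2 = 7:
r = 14, w = -7

Step 4: Verify.
40*(14) + 78*(-7) = 14 = 14 ✓

r = 14, w = -7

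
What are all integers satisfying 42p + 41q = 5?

Step 1: Compute gcd(42, 41) = 1.
Since 1 divides 5, solutions exist.

Step 2: Find a particular solution using extended Euclidean algorithm.
We get p₀ = 5, q₀ = -5.
Check: 42*5 + 41*-5 = 5 = 5 ✓

Step 3: Write the general solution.
p = 5 + (41/1)t = 5 + 41t
q = -5 - (42/1)t = -5 - 42t
for any integer t.

p = 5 + 41t, q = -5 - 42t for integer t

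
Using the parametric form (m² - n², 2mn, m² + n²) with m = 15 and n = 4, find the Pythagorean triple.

a = m² - n² = 15² - 4² = 225 - 16 = 209
b = 2mn = 2·15·4 = 120
c = m² + n² = 225 + 16 = 241
Verify: 209² + 120² = 43681 + 14400 = 58081 = 241² ✓

(209, 120, 241)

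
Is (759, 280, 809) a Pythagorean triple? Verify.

Compute a² + b² = 759² + 280² = 576081 + 78400 = 654481
Compute c² = 809² = 654481
Since 654481 = 654481, confirmed.

Yes, it is a Pythagorean triple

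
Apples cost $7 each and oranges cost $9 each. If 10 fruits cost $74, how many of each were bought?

Let a = apples, o = oranges.
a + o = 10
7a + 9o = 74
Substitute o = 10 - a:
7a + 9(10 - a) = 74
(7 - 9)a = 74 - 90
-2a = -16
a = 8, o = 10 - 8 = 2

Apples: 8, Oranges: 2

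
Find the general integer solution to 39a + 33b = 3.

Step 1: Compute gcd(39, 33) = 3.
Since 3 divides 3, solutions exist.

Step 2: Find a particular solution using extended Euclidean algorithm.
We get a₀ = -5, b₀ = 6.
Check: 39*-5 + 33*6 = 3 = 3 ✓

Step 3: Write the general solution.
a = -5 + (33/3)t = -5 + 11t
b = 6 - (39/3)t = 6 - 13t
for any integer t.

a = -5 + 11t, b = 6 - 13t for integer t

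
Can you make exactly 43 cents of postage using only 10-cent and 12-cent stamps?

We need non-negative x, y with 10x + 12y = 43.
gcd(10, 12) = 2, and 2 does not divide 43.
No integer solutions exist, so certainly no non-negative ones.

No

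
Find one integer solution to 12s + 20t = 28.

Step 1: Check solvability.
gcd(12, 20) = 4
Since 4 divides 28, solutions exist.

Step 2: Apply extended Euclidean algorithm to find gcd.
We find integers such that 12*x0 + 20*y0 = 4

Step 3: Scale the particular solution.
Multiply by 28/4 = 7:
s = 14, t = -7

Step 4: Verify.
12*(14) + 20*(-7) = 28 = 28 ✓

s = 14, t = -7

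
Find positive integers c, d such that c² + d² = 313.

Search for c with 313 - c² a perfect square.
c = 12: 313 - 12² = 313 - 144 = 169 = 13² ✓
So c = 12, d = 13.

c = 12, d = 13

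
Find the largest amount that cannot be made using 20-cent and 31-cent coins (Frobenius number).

For two coprime denominations a and b, the Frobenius number (largest value not representable as a non-negative combination) is ab - a - b.
Here gcd(20, 31) = 1, so they are coprime.
F(20, 31) = 20·31 - 20 - 31 = 620 - 51 = 569

569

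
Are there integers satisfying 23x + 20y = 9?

Step 1: Compute gcd(23, 20).
gcd(23, 20) = 1

Step 2: Check divisibility.
Does 1 divide 9? 9 = 1 x 9, so yes.

By the theorem on linear Diophantine equations, 23x + 20y = 9 has integer solutions if and only if gcd(23, 20) divides 9. Since 1 | 9, solutions exist.

Yes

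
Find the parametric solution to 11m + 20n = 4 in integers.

Step 1: Compute gcd(11, 20) = 1.
Since 1 divides 4, solutions exist.

Step 2: Find a particular solution using extended Euclidean algorithm.
We get m₀ = -36, n₀ = 20.
Check: 11*-36 + 20*20 = 4 = 4 ✓

Step 3: Write the general solution.
m = -36 + (20/1)t = -36 + 20t
n = 20 - (11/1)t = 20 - 11t
for any integer t.

m = -36 + 20t, n = 20 - 11t for integer t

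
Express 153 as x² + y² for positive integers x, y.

We need to find integers x, y > 0 such that x² + y² = 153.
Trying x = 3: y² = 153 - 3² = 153 - 9 = 144
y = 12
Check: 3² + 12² = 9 + 144 = 153 ✓

153 = 3² + 12²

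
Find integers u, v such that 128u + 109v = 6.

Step 1: Check solvability.
gcd(128, 109) = 1
Since 1 divides 6, solutions exist.

Step 2: Apply extended Euclidean algorithm to find gcd.
We find integers such that 128*x0 + 109*y0 = 1

Step 3: Scale the particular solution.
Multiply by 6/1 = 6:
u = 138, v = -162

Step 4: Verify.
128*(138) + 109*(-162) = 6 = 6 ✓

u = 138, v = -162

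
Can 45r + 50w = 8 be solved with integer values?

Step 1: Compute gcd(45, 50).
gcd(45, 50) = 5

Step 2: Check divisibility.
Does 5 divide 8? 8 = 5 x 1 + 3, so no.

By the theorem on linear Diophantine equations, 45r + 50w = 8 has integer solutions if and only if gcd(45, 50) divides 8. Since 5 does not divide 8, no solutions exist.

No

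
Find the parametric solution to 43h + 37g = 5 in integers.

Step 1: Compute gcd(43, 37) = 1.
Since 1 divides 5, solutions exist.

Step 2: Find a particular solution using extended Euclidean algorithm.
We get h₀ = -30, g₀ = 35.
Check: 43*-30 + 37*35 = 5 = 5 ✓

Step 3: Write the general solution.
h = -30 + (37/1)t = -30 + 37t
g = 35 - (43/1)t = 35 - 43t
for any integer t.

h = -30 + 37t, g = 35 - 43t for integer t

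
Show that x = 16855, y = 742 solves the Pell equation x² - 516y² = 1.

Compute x² = 16855² = 284091025
Compute 516y² = 516·742² = 516·550564 = 284091024
x² - 516y² = 284091025 - 284091024 = 1
Since this equals 1, (16855, 742) is a solution.

Yes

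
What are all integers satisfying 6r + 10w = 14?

Step 1: Compute gcd(6, 10) = 2.
Since 2 divides 14, solutions exist.

Step 2: Find a particular solution using extended Euclidean algorithm.
We get r₀ = 14, w₀ = -7.
Check: 6*14 + 10*-7 = 14 = 14 ✓

Step 3: Write the general solution.
r = 14 + (10/2)t = 14 + 5t
w = -7 - (6/2)t = -7 - 3t
for any integer t.

r = 14 + 5t, w = -7 - 3t for integer t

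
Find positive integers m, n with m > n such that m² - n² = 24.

Factor: m² - n² = (m+n)(m-n) = 24.
We need two factors of 24 with the same parity.
Use m+n = 12 and m-n = 2 (product 12·2 = 24).
Adding: 2m = 14, so m = 7.
Subtracting: 2n = 10, so n = 5.
Check: 7² - 5² = 49 - 25 = 24 ✓

m = 7, n = 5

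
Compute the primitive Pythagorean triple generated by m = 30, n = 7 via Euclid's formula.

a = m² - n² = 30² - 7² = 900 - 49 = 851
b = 2mn = 2·30·7 = 420
c = m² + n² = 900 + 49 = 949
Verify: 851² + 420² = 724201 + 176400 = 900601 = 949² ✓

(851, 420, 949)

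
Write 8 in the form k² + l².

We need to find integers k, l > 0 such that k² + l² = 8.
Trying k = 2: l² = 8 - 2² = 8 - 4 = 4
l = 2
Check: 2² + 2² = 4 + 4 = 8 ✓

8 = 2² + 2²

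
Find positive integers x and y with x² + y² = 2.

We need to find integers x, y > 0 such that x² + y² = 2.
Trying x = 1: y² = 2 - 1² = 2 - 1 = 1
y = 1
Check: 1² + 1² = 1 + 1 = 2 ✓

2 = 1² + 1²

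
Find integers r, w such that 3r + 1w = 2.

Step 1: Check solvability.
gcd(3, 1) = 1
Since 1 divides 2, solutions exist.

Step 2: Apply extended Euclidean algorithm to find gcd.
We find integers such that 3*x0 + 1*y0 = 1

Step 3: Scale the particular solution.
Multiply by 2/1 = 2:
r = 0, w = 2

Step 4: Verify.
3*(0) + 1*(2) = 2 = 2 ✓

r = 0, w = 2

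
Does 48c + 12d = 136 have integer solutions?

Step 1: Compute gcd(48, 12).
gcd(48, 12) = 12

Step 2: Check divisibility.
Does 12 divide 136? 136 = 12 x 11 + 4, so no.

By the theorem on linear Diophantine equations, 48c + 12d = 136 has integer solutions if and only if gcd(48, 12) divides 136. Since 12 does not divide 136, no solutions exist.

No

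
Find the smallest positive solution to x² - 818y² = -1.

We need x² = 818y² - 1. Try successive y:
y = 1: x² = 818·1² - 1 = 817, not a perfect square
y = 2: x² = 818·2² - 1 = 3271, not a perfect square
y = 3: x² = 818·3² - 1 = 7361, not a perfect square
...
y = 5: x² = 818·5² - 1 = 20449 = 143² ✓
Check: 143² - 818·5² = 20449 - 20450 = -1 ✓

x = 143, y = 5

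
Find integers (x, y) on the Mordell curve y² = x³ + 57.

Try small integer x values and check whether x³ + 57 is a perfect square.
x = -2: x³ + 57 = -2³ + 57 = -8 + 57 = 49
Is 49 a perfect square? 7² = 49 ✓
So (x, y) = (-2, -7) is a solution.

x = -2, y = -7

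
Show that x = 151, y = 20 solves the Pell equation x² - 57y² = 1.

Compute x² = 151² = 22801
Compute 57y² = 57·20² = 57·400 = 22800
x² - 57y² = 22801 - 22800 = 1
Since this equals 1, (151, 20) is a solution.

Yes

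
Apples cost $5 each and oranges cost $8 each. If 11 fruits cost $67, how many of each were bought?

Let a = apples, o = oranges.
a + o = 11
5a + 8o = 67
Substitute o = 11 - a:
5a + 8(11 - a) = 67
(5 - 8)a = 67 - 88
-3a = -21
a = 7, o = 11 - 7 = 4

Apples: 7, Oranges: 4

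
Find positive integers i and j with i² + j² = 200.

We need to find integers i, j > 0 such that i² + j² = 200.
Trying i = 2: j² = 200 - 2² = 200 - 4 = 196
j = 14
Check: 2² + 14² = 4 + 196 = 200 ✓

200 = 2² + 14²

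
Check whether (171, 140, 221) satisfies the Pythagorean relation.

Compute a² + b²:
171² + 140² = 29241 + 19600 = 48841
Compute c²:
221² = 48841
Since 48841 = 48841, it is a Pythagorean triple.

Yes, it is a Pythagorean triple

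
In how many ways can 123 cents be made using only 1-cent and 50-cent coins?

We need non-negative integers (x, y) with 1x + 50y = 123.
For each x from 0 to 123, check if (123 - 1x) is a non-negative multiple of 50.
Solutions (x, y): (23,2), (73,1), (123,0)
Count: 3

3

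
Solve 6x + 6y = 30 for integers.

Step 1: Check solvability.
gcd(6, 6) = 6
Since 6 divides 30, solutions exist.

Step 2: Apply extended Euclidean algorithm to find gcd.
We find integers such that 6*x0 + 6*y0 = 6

Step 3: Scale the particular solution.
Multiply by 30/6 = 5:
x = 0, y = 5

Step 4: Verify.
6*(0) + 6*(5) = 30 = 30 ✓

x = 0, y = 5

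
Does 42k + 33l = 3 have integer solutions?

Step 1: Compute gcd(42, 33).
gcd(42, 33) = 3

Step 2: Check divisibility.
Does 3 divide 3? 3 = 3 x 1, so yes.

By the theorem on linear Diophantine equations, 42k + 33l = 3 has integer solutions if and only if gcd(42, 33) divides 3. Since 3 | 3, solutions exist.

Yes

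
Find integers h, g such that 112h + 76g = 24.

Step 1: Check solvability.
gcd(112, 76) = 4
Since 4 divides 24, solutions exist.

Step 2: Apply extended Euclidean algorithm to find gcd.
We find integers such that 112*x0 + 76*y0 = 4

Step 3: Scale the particular solution.
Multiply by 24/4 = 6:
h = -12, g = 18

Step 4: Verify.
112*(-12) + 76*(18) = 24 = 24 ✓

h = -12, g = 18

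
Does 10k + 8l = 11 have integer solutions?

Step 1: Compute gcd(10, 8).
gcd(10, 8) = 2

Step 2: Check divisibility.
Does 2 divide 11? 11 = 2 x 5 + 1, so no.

By the theorem on linear Diophantine equations, 10k + 8l = 11 has integer solutions if and only if gcd(10, 8) divides 11. Since 2 does not divide 11, no solutions exist.

No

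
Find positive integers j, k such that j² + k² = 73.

Search for j with 73 - j² a perfect square.
j = 3: 73 - 3² = 73 - 9 = 64 = 8² ✓
So j = 3, k = 8.

j = 3, k = 8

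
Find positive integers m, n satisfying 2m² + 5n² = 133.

Try small values of m and check whether (133 - 2m²)/5 is a perfect square.
m = 8: 2·8² = 128, so 5n² = 133 - 128 = 5, giving n² = 1, n = 1.
Check: 2·8² + 5·1² = 128 + 5 = 133 ✓

m = 8, n = 1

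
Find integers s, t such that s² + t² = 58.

We need to find integers s, t > 0 such that s² + t² = 58.
Trying s = 3: t² = 58 - 3² = 58 - 9 = 49
t = 7
Check: 3² + 7² = 9 + 49 = 58 ✓

58 = 3² + 7²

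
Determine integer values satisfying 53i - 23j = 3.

Step 1: Check solvability.
gcd(53, 23) = 1
Since 1 divides 3, solutions exist.

Step 2: Apply extended Euclidean algorithm to find gcd.
We find integers such that 53*x0 + 23*y0 = 1

Step 3: Scale the particular solution.
Multiply by 3/1 = 3:
i = 30, j = 69

Step 4: Verify.
53*(30) - 23*(69) = 3 = 3 ✓

i = 30, j = 69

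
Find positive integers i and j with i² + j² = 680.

We need to find integers i, j > 0 such that i² + j² = 680.
Trying i = 2: j² = 680 - 2² = 680 - 4 = 676
j = 26
Check: 2² + 26² = 4 + 676 = 680 ✓

680 = 2² + 26²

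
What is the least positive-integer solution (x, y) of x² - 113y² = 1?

We seek the smallest positive integers (x, y) with x² - 113y² = 1, i.e., x² = 113y² + 1.
Try successive y values:
y = 1: x² = 113·1² + 1 = 114, not a perfect square
y = 2: x² = 113·2² + 1 = 453, not a perfect square
y = 3: x² = 113·3² + 1 = 1018, not a perfect square
... continuing the search (or via continued fractions) ...
y = 113296: x² = 113·113296² + 1 = 1450466148609, x = 1204353 ✓

Verify: 1204353² - 113·113296² = 1450466148609 - 1450466148608 = 1 ✓

x = 1204353, y = 113296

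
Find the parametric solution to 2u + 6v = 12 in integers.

Step 1: Compute gcd(2, 6) = 2.
Since 2 divides 12, solutions exist.

Step 2: Find a particular solution using extended Euclidean algorithm.
We get u₀ = 6, v₀ = 0.
Check: 2*6 + 6*0 = 12 = 12 ✓

Step 3: Write the general solution.
u = 6 + (6/2)t = 6 + 3t
v = 0 - (2/2)t = 0 - 1t
for any integer t.

u = 6 + 3t, v = 0 - 1t for integer t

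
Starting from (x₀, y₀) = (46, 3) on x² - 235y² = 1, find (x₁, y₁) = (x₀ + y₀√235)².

Solutions to x² - Dy² = 1 are generated by powers of (x₀ + y₀√D).
The next solution satisfies x₁ + y₁√235 = (x₀ + y₀√235)², giving:
x₁ = x₀² + 235y₀² = 46² + 235·3² = 2116 + 2115 = 4231
y₁ = 2x₀y₀ = 2·46·3 = 276

Verify: 4231² - 235·276² = 17901361 - 17901360 = 1 ✓

x = 4231, y = 276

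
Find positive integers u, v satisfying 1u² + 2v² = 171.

Try small values of u and check whether (171 - 1u²)/2 is a perfect square.
u = 3: 1·3² = 9, so 2v² = 171 - 9 = 162, giving v² = 81, v = 9.
Check: 1·3² + 2·9² = 9 + 162 = 171 ✓

u = 3, v = 9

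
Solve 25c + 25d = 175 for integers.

Step 1: Check solvability.
gcd(25, 25) = 25
Since 25 divides 175, solutions exist.

Step 2: Apply extended Euclidean algorithm to find gcd.
We find integers such that 25*x0 + 25*y0 = 25

Step 3: Scale the particular solution.
Multiply by 175/25 = 7:
c = 0, d = 7

Step 4: Verify.
25*(0) + 25*(7) = 175 = 175 ✓

c = 0, d = 7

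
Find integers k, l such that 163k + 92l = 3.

Step 1: Check solvability.
gcd(163, 92) = 1
Since 1 divides 3, solutions exist.

Step 2: Apply extended Euclidean algorithm to find gcd.
We find integers such that 163*x0 + 92*y0 = 1

Step 3: Scale the particular solution.
Multiply by 3/1 = 3:
k = 105, l = -186

Step 4: Verify.
163*(105) + 92*(-186) = 3 = 3 ✓

k = 105, l = -186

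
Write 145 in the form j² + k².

We need to find integers j, k > 0 such that j² + k² = 145.
Trying j = 1: k² = 145 - 1² = 145 - 1 = 144
k = 12
Check: 1² + 12² = 1 + 144 = 145 ✓

145 = 1² + 12²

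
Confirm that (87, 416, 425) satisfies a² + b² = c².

Compute a² + b² = 87² + 416² = 7569 + 173056 = 180625
Compute c² = 425² = 180625
Since 180625 = 180625, confirmed.

Yes, it is a Pythagorean triple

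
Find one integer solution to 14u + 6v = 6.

Step 1: Check solvability.
gcd(14, 6) = 2
Since 2 divides 6, solutions exist.

Step 2: Apply extended Euclidean algorithm to find gcd.
We find integers such that 14*x0 + 6*y0 = 2

Step 3: Scale the particular solution.
Multiply by 6/2 = 3:
u = 3, v = -6

Step 4: Verify.
14*(3) + 6*(-6) = 6 = 6 ✓

u = 3, v = -6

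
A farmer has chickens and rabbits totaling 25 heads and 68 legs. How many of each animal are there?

Let c = chickens, r = rabbits.
Heads: c + r = 25
Legs: 2c + 4r = 68
From the first equation, c = 25 - r. Substitute:
2(25 - r) + 4r = 68
50 + 2r = 68
r = (68 - 50)/2 = 9
c = 25 - 9 = 16

Chickens: 16, Rabbits: 9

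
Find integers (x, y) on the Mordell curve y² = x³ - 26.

Try small integer x values and check whether x³ - 26 is a perfect square.
x = 3: x³ - 26 = 3³ - 26 = 27 - 26 = 1
Is 1 a perfect square? 1² = 1 ✓
So (x, y) = (3, -1) is a solution.

x = 3, y = -1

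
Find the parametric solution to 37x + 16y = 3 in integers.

Step 1: Compute gcd(37, 16) = 1.
Since 1 divides 3, solutions exist.

Step 2: Find a particular solution using extended Euclidean algorithm.
We get x₀ = -9, y₀ = 21.
Check: 37*-9 + 16*21 = 3 = 3 ✓

Step 3: Write the general solution.
x = -9 + (16/1)t = -9 + 16t
y = 21 - (37/1)t = 21 - 37t
for any integer t.

x = -9 + 16t, y = 21 - 37t for integer t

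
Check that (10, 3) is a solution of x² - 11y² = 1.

Compute x² = 10² = 100
Compute 11y² = 11·3² = 11·9 = 99
x² - 11y² = 100 - 99 = 1
Since this equals 1, (10, 3) is a solution.

Yes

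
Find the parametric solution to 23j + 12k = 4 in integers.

Step 1: Compute gcd(23, 12) = 1.
Since 1 divides 4, solutions exist.

Step 2: Find a particular solution using extended Euclidean algorithm.
We get j₀ = -4, k₀ = 8.
Check: 23*-4 + 12*8 = 4 = 4 ✓

Step 3: Write the general solution.
j = -4 + (12/1)t = -4 + 12t
k = 8 - (23/1)t = 8 - 23t
for any integer t.

j = -4 + 12t, k = 8 - 23t for integer t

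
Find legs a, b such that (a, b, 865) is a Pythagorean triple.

We need a² + b² = 865² = 748225.
Trying: 703² + 504² = 494209 + 254016 = 748225 ✓

(703, 504, 865)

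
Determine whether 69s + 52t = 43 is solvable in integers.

Step 1: Compute gcd(69, 52).
gcd(69, 52) = 1

Step 2: Check divisibility.
Does 1 divide 43? 43 = 1 x 43, so yes.

By the theorem on linear Diophantine equations, 69s + 52t = 43 has integer solutions if and only if gcd(69, 52) divides 43. Since 1 | 43, solutions exist.

Yes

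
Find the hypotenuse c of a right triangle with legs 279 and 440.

c² = a² + b² = 279² + 440² = 77841 + 193600 = 271441
c = sqrt(271441) = 521

521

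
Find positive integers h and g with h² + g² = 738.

We need to find integers h, g > 0 such that h² + g² = 738.
Trying h = 3: g² = 738 - 3² = 738 - 9 = 729
g = 27
Check: 3² + 27² = 9 + 729 = 738 ✓

738 = 3² + 27²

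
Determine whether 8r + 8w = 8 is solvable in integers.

Step 1: Compute gcd(8, 8).
gcd(8, 8) = 8

Step 2: Check divisibility.
Does 8 divide 8? 8 = 8 x 1, so yes.

By the theorem on linear Diophantine equations, 8r + 8w = 8 has integer solutions if and only if gcd(8, 8) divides 8. Since 8 | 8, solutions exist.

Yes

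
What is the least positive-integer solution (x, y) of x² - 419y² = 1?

We seek the smallest positive integers (x, y) with x² - 419y² = 1, i.e., x² = 419y² + 1.
Try successive y values:
y = 1: x² = 419·1² + 1 = 420, not a perfect square
y = 2: x² = 419·2² + 1 = 1677, not a perfect square
y = 3: x² = 419·3² + 1 = 3772, not a perfect square
... continuing the search (or via continued fractions) ...
y = 13198911: x² = 419·13198911² + 1 = 72994514414500900, x = 270174970 ✓

Verify: 270174970² - 419·13198911² = 72994514414500900 - 72994514414500899 = 1 ✓

x = 270174970, y = 13198911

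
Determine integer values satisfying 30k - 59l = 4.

Step 1: Check solvability.
gcd(30, 59) = 1
Since 1 divides 4, solutions exist.

Step 2: Apply extended Euclidean algorithm to find gcd.
We find integers such that 30*x0 + 59*y0 = 1

Step 3: Scale the particular solution.
Multiply by 4/1 = 4:
k = 8, l = 4

Step 4: Verify.
30*(8) - 59*(4) = 4 = 4 ✓

k = 8, l = 4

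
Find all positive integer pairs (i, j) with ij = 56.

The positive divisors of 56 are: 1, 2, 4, 7, 8, 14, 28, 56.
Each divisor d gives the pair (d, 56/d):
(1, 56), (2, 28), (4, 14), (7, 8), (8, 7), (14, 4), (28, 2), (56, 1)

(1, 56), (2, 28), (4, 14), (7, 8), (8, 7), (14, 4), (28, 2), (56, 1)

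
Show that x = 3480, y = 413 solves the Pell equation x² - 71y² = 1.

Compute x² = 3480² = 12110400
Compute 71y² = 71·413² = 71·170569 = 12110399
x² - 71y² = 12110400 - 12110399 = 1
Since this equals 1, (3480, 413) is a solution.

Yes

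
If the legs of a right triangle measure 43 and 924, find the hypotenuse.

c² = a² + b² = 43² + 924² = 1849 + 853776 = 855625
c = 925

925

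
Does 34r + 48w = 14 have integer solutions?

Step 1: Compute gcd(34, 48).
gcd(34, 48) = 2

Step 2: Check divisibility.
Does 2 divide 14? 14 = 2 x 7, so yes.

By the theorem on linear Diophantine equations, 34r + 48w = 14 has integer solutions if and only if gcd(34, 48) divides 14. Since 2 | 14, solutions exist.

Yes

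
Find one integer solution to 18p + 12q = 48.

Step 1: Check solvability.
gcd(18, 12) = 6
Since 6 divides 48, solutions exist.

Step 2: Apply extended Euclidean algorithm to find gcd.
We find integers such that 18*x0 + 12*y0 = 6

Step 3: Scale the particular solution.
Multiply by 48/6 = 8:
p = 8, q = -8

Step 4: Verify.
18*(8) + 12*(-8) = 48 = 48 ✓

p = 8, q = -8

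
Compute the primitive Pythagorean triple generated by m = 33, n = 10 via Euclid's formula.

a = m² - n² = 1089 - 100 = 989
b = 2mn = 2·33·10 = 660
c = m² + n² = 1089 + 100 = 1189
Verify: 989² + 660² = 978121 + 435600 = 1413721 = 1189² ✓

(989, 660, 1189)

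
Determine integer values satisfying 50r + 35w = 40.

Step 1: Check solvability.
gcd(50, 35) = 5
Since 5 divides 40, solutions exist.

Step 2: Apply extended Euclidean algorithm to find gcd.
We find integers such that 50*x0 + 35*y0 = 5

Step 3: Scale the particular solution.
Multiply by 40/5 = 8:
r = -16, w = 24

Step 4: Verify.
50*(-16) + 35*(24) = 40 = 40 ✓

r = -16, w = 24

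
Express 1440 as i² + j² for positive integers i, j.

We need to find integers i, j > 0 such that i² + j² = 1440.
Trying i = 12: j² = 1440 - 12² = 1440 - 144 = 1296
j = 36
Check: 12² + 36² = 144 + 1296 = 1440 ✓

1440 = 12² + 36²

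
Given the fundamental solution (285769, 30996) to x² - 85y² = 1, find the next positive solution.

Solutions to x² - Dy² = 1 are generated by powers of (x₀ + y₀√D).
The next solution satisfies x₁ + y₁√85 = (x₀ + y₀√85)², giving:
x₁ = x₀² + 85y₀² = 285769² + 85·30996² = 81663921361 + 81663921360 = 163327842721
y₁ = 2x₀y₀ = 2·285769·30996 = 17715391848

Verify: 163327842721² - 85·17715391848² = 26675984207895712683841 - 26675984207895712683840 = 1 ✓

x = 163327842721, y = 17715391848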